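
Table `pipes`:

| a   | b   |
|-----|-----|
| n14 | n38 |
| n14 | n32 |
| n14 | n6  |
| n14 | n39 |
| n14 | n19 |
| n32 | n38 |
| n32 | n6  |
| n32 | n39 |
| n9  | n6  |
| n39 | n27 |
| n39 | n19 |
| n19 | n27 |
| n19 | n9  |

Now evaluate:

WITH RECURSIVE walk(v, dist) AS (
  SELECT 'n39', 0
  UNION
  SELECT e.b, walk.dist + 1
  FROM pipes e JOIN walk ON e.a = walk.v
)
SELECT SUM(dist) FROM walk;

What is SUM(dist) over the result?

9

Base: (n39, dist=0).
Iteration 1: edges from {n39} -> (n19, dist=1), (n27, dist=1).
Iteration 2: edges from {n19,n27} -> (n27, dist=2), (n9, dist=2).
Iteration 3: edges from {n27,n9} -> (n6, dist=3).
Iteration 4: no outgoing edges from {n6}; recursion stops.
SUM(dist) = 0 + 1 + 1 + 2 + 2 + 3 = 9.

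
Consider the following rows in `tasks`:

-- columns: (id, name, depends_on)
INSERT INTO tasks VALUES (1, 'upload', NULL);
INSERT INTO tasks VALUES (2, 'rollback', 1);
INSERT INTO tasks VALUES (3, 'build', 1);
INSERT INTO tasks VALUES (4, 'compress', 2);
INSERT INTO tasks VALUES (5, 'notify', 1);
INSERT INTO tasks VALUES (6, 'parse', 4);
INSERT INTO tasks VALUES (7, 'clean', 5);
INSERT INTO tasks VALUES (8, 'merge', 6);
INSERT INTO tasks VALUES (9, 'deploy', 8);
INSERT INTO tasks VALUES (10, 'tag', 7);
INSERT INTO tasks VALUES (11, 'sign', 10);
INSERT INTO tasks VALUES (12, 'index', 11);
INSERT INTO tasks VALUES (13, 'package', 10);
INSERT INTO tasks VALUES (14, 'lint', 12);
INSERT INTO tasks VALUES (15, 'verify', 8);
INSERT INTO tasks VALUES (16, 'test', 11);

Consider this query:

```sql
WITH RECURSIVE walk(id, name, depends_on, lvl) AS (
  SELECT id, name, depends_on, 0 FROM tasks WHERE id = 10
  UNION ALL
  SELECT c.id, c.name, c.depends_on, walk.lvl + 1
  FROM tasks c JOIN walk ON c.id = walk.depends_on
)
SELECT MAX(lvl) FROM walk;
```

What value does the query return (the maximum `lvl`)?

3

Base: id=10 (tag), depends_on=7, lvl 0.
Iteration 1: join on id=7 -> clean (id 7, depends_on=5, lvl 1).
Iteration 2: join on id=5 -> notify (id 5, depends_on=1, lvl 2).
Iteration 3: join on id=1 -> upload (id 1, depends_on=NULL, lvl 3).
Iteration 4: depends_on is NULL; no match; recursion stops.
lvl values: 0, 1, 2, 3; the maximum is 3.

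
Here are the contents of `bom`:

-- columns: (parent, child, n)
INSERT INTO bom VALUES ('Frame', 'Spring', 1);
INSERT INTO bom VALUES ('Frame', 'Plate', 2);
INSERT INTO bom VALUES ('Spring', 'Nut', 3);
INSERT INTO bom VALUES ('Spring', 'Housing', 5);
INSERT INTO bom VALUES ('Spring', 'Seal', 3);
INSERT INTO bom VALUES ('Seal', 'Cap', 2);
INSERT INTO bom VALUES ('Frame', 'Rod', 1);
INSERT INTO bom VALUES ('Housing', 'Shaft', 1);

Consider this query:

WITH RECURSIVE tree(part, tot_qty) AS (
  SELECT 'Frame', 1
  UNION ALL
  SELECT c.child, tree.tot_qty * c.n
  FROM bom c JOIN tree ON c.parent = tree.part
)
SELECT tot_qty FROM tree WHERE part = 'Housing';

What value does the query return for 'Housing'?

Base: (Frame, tot_qty=1).
Iteration 1: components of {Frame} -> Plate = 1*2 = 2, Rod = 1*1 = 1, Spring = 1*1 = 1.
Iteration 2: components of {Plate,Rod,Spring} -> Housing = 1*5 = 5, Nut = 1*3 = 3, Seal = 1*3 = 3.
Iteration 3: components of {Housing,Nut,Seal} -> Cap = 3*2 = 6, Shaft = 5*1 = 5.
Iteration 4: no further components; recursion stops.

5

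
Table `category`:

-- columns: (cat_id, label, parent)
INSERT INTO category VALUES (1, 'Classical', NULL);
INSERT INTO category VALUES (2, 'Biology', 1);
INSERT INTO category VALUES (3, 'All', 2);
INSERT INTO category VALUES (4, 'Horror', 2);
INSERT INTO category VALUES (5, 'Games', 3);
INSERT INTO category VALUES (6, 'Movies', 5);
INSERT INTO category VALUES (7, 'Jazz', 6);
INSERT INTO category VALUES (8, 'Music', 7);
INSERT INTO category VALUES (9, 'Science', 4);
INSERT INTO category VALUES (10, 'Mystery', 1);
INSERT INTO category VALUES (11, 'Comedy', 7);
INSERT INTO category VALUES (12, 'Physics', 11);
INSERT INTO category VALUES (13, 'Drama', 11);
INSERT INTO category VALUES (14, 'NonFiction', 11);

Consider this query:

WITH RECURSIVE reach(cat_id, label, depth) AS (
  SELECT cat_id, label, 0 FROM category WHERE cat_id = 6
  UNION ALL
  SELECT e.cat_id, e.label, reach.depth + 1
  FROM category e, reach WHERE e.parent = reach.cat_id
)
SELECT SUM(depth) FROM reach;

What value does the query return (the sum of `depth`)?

Base: cat_id=6 (Movies) at depth 0.
Iteration 1: rows with parent in {6} -> Jazz (id 7, depth 1).
Iteration 2: rows with parent in {7} -> Music (id 8, depth 2), Comedy (id 11, depth 2).
Iteration 3: rows with parent in {8,11} -> Physics (id 12, depth 3), Drama (id 13, depth 3), NonFiction (id 14, depth 3).
Iteration 4: no rows with parent in {12,13,14}; recursion stops.
SUM(depth) = 0 + 1 + 2 + 2 + 3 + 3 + 3 = 14.

14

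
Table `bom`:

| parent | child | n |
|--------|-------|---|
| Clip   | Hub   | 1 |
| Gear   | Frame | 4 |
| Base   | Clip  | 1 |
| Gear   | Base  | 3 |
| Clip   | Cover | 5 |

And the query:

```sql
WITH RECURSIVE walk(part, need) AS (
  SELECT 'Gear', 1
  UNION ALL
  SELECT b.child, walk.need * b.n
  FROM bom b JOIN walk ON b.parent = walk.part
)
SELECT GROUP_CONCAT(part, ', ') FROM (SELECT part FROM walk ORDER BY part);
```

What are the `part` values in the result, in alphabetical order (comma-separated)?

Base, Clip, Cover, Frame, Gear, Hub

Base: (Gear, need=1).
Iteration 1: components of {Gear} -> Base = 1*3 = 3, Frame = 1*4 = 4.
Iteration 2: components of {Base,Frame} -> Clip = 3*1 = 3.
Iteration 3: components of {Clip} -> Cover = 3*5 = 15, Hub = 3*1 = 3.
Iteration 4: no further components; recursion stops.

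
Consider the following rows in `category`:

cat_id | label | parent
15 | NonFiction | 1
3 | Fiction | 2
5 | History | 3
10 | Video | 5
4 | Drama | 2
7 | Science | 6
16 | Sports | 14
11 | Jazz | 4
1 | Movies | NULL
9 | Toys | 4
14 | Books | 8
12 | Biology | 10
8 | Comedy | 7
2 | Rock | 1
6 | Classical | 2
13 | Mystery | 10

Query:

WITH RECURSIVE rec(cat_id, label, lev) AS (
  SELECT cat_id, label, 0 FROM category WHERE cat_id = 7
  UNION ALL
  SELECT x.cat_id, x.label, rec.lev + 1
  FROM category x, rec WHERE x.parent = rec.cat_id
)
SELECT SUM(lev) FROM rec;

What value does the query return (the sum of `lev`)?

6

Base: cat_id=7 (Science) at lev 0.
Iteration 1: rows with parent in {7} -> Comedy (id 8, lev 1).
Iteration 2: rows with parent in {8} -> Books (id 14, lev 2).
Iteration 3: rows with parent in {14} -> Sports (id 16, lev 3).
Iteration 4: no rows with parent in {16}; recursion stops.
SUM(lev) = 0 + 1 + 2 + 3 = 6.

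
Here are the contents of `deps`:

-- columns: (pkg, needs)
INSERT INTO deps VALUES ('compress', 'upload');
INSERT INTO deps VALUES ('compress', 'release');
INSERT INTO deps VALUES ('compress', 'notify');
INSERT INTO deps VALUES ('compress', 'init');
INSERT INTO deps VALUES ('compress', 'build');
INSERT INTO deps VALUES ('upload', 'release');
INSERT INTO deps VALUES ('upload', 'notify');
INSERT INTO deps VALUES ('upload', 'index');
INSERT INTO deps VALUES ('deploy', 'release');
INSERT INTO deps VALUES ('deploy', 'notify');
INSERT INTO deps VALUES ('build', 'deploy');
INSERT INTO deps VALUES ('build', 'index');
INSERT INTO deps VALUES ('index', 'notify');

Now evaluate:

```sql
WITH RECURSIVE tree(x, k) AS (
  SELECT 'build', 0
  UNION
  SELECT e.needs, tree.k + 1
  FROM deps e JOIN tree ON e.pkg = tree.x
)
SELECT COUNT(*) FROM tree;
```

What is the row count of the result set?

5

Base: (build, k=0).
Iteration 1: edges from {build} -> (deploy, k=1), (index, k=1).
Iteration 2: edges from {deploy,index} -> (notify, k=2), (release, k=2). [UNION drops 1 duplicate row(s)]
Iteration 3: no outgoing edges from {notify,release}; recursion stops.
Total rows emitted: 5.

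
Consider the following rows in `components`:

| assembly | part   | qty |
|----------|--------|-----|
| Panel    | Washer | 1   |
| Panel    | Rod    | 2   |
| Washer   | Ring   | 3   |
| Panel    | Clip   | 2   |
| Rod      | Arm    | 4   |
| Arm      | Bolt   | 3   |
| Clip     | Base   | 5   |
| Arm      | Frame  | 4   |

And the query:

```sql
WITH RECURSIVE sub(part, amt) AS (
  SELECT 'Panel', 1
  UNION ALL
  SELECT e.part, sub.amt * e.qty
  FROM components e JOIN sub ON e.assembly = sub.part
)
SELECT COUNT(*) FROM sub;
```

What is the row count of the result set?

Base: (Panel, amt=1).
Iteration 1: components of {Panel} -> Clip = 1*2 = 2, Rod = 1*2 = 2, Washer = 1*1 = 1.
Iteration 2: components of {Clip,Rod,Washer} -> Arm = 2*4 = 8, Base = 2*5 = 10, Ring = 1*3 = 3.
Iteration 3: components of {Arm,Base,Ring} -> Bolt = 8*3 = 24, Frame = 8*4 = 32.
Iteration 4: no further components; recursion stops.
Total rows emitted: 9.

9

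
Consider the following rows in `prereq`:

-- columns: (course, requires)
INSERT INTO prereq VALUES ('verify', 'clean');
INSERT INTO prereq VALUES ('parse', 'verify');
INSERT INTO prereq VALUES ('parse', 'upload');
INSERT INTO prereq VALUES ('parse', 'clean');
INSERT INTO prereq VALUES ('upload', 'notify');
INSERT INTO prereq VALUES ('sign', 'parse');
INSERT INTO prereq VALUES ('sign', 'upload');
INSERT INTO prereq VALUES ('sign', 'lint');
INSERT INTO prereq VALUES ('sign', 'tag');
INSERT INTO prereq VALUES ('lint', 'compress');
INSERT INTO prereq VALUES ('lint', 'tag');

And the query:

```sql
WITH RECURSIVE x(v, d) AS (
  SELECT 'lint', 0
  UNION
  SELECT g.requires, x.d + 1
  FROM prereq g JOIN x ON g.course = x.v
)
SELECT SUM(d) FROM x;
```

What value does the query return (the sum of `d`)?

Base: (lint, d=0).
Iteration 1: edges from {lint} -> (compress, d=1), (tag, d=1).
Iteration 2: no outgoing edges from {compress,tag}; recursion stops.
SUM(d) = 0 + 1 + 1 = 2.

2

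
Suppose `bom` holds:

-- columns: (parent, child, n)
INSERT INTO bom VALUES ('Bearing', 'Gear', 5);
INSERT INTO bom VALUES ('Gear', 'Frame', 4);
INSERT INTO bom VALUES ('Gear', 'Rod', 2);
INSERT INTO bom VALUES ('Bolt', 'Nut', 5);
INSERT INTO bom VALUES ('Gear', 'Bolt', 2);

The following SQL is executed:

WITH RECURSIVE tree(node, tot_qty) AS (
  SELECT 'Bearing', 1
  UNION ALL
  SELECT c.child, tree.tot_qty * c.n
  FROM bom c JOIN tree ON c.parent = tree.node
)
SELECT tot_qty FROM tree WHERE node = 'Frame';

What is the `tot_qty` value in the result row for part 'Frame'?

Base: (Bearing, tot_qty=1).
Iteration 1: components of {Bearing} -> Gear = 1*5 = 5.
Iteration 2: components of {Gear} -> Bolt = 5*2 = 10, Frame = 5*4 = 20, Rod = 5*2 = 10.
Iteration 3: components of {Bolt,Frame,Rod} -> Nut = 10*5 = 50.
Iteration 4: no further components; recursion stops.

20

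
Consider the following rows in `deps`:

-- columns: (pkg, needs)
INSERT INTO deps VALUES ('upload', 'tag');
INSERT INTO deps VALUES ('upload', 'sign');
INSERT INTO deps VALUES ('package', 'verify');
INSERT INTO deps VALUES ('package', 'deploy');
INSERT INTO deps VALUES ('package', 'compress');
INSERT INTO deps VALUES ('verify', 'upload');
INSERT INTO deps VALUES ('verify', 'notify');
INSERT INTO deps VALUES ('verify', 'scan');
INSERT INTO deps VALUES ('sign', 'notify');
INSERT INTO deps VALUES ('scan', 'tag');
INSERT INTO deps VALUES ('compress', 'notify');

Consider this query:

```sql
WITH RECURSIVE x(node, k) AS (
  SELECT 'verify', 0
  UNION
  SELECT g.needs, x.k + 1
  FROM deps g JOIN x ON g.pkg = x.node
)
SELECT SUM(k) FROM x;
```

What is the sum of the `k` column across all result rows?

10

Base: (verify, k=0).
Iteration 1: edges from {verify} -> (notify, k=1), (scan, k=1), (upload, k=1).
Iteration 2: edges from {notify,scan,upload} -> (sign, k=2), (tag, k=2). [UNION drops 1 duplicate row(s)]
Iteration 3: edges from {sign,tag} -> (notify, k=3).
Iteration 4: no outgoing edges from {notify}; recursion stops.
SUM(k) = 0 + 1 + 1 + 1 + 2 + 2 + 3 = 10.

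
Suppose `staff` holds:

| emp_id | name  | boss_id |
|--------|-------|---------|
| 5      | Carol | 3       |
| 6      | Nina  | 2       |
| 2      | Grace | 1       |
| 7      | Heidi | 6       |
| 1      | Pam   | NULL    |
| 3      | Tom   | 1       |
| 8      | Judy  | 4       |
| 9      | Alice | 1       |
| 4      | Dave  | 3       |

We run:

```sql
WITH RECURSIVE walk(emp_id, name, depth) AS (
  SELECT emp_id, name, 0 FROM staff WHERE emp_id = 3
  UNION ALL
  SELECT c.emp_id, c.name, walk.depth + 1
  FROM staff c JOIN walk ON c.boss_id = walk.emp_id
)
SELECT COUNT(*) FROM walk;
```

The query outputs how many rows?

Base: emp_id=3 (Tom) at depth 0.
Iteration 1: rows with boss_id in {3} -> Dave (id 4, depth 1), Carol (id 5, depth 1).
Iteration 2: rows with boss_id in {4,5} -> Judy (id 8, depth 2).
Iteration 3: no rows with boss_id in {8}; recursion stops.
Total rows emitted: 4.

4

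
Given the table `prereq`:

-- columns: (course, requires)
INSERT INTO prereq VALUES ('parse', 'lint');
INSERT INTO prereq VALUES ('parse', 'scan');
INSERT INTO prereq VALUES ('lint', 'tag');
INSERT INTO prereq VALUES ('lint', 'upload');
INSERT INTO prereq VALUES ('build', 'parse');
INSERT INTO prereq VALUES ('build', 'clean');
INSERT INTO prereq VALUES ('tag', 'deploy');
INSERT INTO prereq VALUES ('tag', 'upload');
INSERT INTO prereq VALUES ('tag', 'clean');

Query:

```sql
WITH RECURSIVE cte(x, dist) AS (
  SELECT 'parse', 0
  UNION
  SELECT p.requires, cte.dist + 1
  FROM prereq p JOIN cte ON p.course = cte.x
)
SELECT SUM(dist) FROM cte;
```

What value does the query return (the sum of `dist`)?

Base: (parse, dist=0).
Iteration 1: edges from {parse} -> (lint, dist=1), (scan, dist=1).
Iteration 2: edges from {lint,scan} -> (tag, dist=2), (upload, dist=2).
Iteration 3: edges from {tag,upload} -> (clean, dist=3), (deploy, dist=3), (upload, dist=3).
Iteration 4: no outgoing edges from {clean,deploy,upload}; recursion stops.
SUM(dist) = 0 + 1 + 1 + 2 + 2 + 3 + 3 + 3 = 15.

15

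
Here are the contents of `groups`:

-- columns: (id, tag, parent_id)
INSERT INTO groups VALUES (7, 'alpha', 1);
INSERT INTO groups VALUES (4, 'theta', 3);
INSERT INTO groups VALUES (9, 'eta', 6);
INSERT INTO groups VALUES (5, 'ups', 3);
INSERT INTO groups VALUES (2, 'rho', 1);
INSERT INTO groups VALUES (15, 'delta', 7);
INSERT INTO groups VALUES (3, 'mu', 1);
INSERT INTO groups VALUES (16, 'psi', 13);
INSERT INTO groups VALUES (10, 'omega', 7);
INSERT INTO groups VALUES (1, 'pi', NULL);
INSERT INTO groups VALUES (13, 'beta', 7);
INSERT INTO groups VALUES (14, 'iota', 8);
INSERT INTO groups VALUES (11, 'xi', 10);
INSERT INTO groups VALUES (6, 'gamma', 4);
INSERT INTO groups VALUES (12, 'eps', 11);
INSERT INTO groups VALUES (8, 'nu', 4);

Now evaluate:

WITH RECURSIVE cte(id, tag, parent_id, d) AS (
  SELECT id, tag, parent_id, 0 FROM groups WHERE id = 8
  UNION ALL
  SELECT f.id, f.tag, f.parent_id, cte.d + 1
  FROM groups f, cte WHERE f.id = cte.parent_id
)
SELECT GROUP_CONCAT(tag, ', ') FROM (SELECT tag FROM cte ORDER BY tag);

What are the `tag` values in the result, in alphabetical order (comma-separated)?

mu, nu, pi, theta

Base: id=8 (nu), parent_id=4, d 0.
Iteration 1: join on id=4 -> theta (id 4, parent_id=3, d 1).
Iteration 2: join on id=3 -> mu (id 3, parent_id=1, d 2).
Iteration 3: join on id=1 -> pi (id 1, parent_id=NULL, d 3).
Iteration 4: parent_id is NULL; no match; recursion stops.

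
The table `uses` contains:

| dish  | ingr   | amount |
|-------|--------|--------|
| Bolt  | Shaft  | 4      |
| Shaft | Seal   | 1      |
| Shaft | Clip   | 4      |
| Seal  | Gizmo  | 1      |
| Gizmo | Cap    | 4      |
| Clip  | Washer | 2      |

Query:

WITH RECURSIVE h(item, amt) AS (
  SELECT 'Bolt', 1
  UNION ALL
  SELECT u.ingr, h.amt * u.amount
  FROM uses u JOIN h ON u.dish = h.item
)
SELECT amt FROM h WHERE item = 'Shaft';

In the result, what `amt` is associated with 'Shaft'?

4

Base: (Bolt, amt=1).
Iteration 1: components of {Bolt} -> Shaft = 1*4 = 4.
Iteration 2: components of {Shaft} -> Clip = 4*4 = 16, Seal = 4*1 = 4.
Iteration 3: components of {Clip,Seal} -> Gizmo = 4*1 = 4, Washer = 16*2 = 32.
Iteration 4: components of {Gizmo,Washer} -> Cap = 4*4 = 16.
Iteration 5: no further components; recursion stops.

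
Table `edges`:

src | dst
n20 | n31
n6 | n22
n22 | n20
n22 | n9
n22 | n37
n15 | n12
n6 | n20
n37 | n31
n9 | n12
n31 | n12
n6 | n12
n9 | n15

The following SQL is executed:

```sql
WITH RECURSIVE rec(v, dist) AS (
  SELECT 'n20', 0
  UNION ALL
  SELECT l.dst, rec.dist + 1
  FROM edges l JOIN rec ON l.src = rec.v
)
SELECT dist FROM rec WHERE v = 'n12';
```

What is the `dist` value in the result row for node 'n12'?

2

Base: (n20, dist=0).
Iteration 1: edges from {n20} -> (n31, dist=1).
Iteration 2: edges from {n31} -> (n12, dist=2).
Iteration 3: no outgoing edges from {n12}; recursion stops.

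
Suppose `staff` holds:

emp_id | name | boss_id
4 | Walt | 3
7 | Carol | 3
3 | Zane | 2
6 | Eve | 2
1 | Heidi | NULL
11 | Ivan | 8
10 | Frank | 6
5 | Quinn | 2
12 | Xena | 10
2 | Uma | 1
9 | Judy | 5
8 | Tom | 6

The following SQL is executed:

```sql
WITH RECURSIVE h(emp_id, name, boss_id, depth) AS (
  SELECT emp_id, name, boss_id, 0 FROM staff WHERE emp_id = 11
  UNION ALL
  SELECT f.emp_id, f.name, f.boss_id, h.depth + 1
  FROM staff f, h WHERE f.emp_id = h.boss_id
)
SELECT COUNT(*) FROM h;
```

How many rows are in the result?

5

Base: emp_id=11 (Ivan), boss_id=8, depth 0.
Iteration 1: join on emp_id=8 -> Tom (id 8, boss_id=6, depth 1).
Iteration 2: join on emp_id=6 -> Eve (id 6, boss_id=2, depth 2).
Iteration 3: join on emp_id=2 -> Uma (id 2, boss_id=1, depth 3).
Iteration 4: join on emp_id=1 -> Heidi (id 1, boss_id=NULL, depth 4).
Iteration 5: boss_id is NULL; no match; recursion stops.
Total rows emitted: 5.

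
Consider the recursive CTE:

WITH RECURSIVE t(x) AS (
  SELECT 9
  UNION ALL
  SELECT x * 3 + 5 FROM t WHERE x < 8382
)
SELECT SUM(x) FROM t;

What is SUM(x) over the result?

Base: x=9.
Iteration 1: 9 < 8382 holds -> x = 9 * 3 + 5 = 32.
Iteration 2: 32 < 8382 holds -> x = 32 * 3 + 5 = 101.
Iteration 3: 101 < 8382 holds -> x = 101 * 3 + 5 = 308.
Iteration 4: 308 < 8382 holds -> x = 308 * 3 + 5 = 929.
Iteration 5: 929 < 8382 holds -> x = 929 * 3 + 5 = 2792.
Iteration 6: 2792 < 8382 holds -> x = 2792 * 3 + 5 = 8381.
Iteration 7: 8381 < 8382 holds -> x = 8381 * 3 + 5 = 25148.
Iteration 8: 25148 < 8382 fails; recursion stops.
SUM(x) = 9 + 32 + 101 + 308 + 929 + 2792 + 8381 + 25148 = 37700.

37700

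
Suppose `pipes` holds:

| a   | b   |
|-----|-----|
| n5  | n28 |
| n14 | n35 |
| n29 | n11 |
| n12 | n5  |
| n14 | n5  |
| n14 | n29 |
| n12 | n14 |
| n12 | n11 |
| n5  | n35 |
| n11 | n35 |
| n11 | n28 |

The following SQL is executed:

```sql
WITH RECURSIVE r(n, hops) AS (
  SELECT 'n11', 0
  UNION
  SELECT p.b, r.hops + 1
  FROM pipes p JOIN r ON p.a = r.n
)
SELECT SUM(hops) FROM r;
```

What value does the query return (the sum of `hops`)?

2

Base: (n11, hops=0).
Iteration 1: edges from {n11} -> (n28, hops=1), (n35, hops=1).
Iteration 2: no outgoing edges from {n28,n35}; recursion stops.
SUM(hops) = 0 + 1 + 1 = 2.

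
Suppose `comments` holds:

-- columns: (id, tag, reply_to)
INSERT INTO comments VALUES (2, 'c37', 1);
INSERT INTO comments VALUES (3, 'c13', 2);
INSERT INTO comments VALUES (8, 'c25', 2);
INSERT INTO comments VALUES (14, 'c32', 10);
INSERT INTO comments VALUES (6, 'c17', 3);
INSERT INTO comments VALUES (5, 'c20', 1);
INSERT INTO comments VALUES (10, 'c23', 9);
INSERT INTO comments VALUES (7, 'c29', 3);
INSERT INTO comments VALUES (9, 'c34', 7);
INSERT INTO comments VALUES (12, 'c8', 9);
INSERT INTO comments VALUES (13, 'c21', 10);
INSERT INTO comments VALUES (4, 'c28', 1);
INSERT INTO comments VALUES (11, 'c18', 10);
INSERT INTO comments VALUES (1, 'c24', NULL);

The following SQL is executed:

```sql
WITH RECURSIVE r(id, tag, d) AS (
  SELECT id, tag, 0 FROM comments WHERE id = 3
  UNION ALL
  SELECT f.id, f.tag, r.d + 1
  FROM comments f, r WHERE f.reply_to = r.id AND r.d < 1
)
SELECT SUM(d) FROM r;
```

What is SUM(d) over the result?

Base: id=3 (c13) at d 0.
Iteration 1: rows with reply_to in {3} -> c17 (id 6, d 1), c29 (id 7, d 1).
Iteration 2: d < 1 fails for all current rows; recursion stops.
SUM(d) = 0 + 1 + 1 = 2.

2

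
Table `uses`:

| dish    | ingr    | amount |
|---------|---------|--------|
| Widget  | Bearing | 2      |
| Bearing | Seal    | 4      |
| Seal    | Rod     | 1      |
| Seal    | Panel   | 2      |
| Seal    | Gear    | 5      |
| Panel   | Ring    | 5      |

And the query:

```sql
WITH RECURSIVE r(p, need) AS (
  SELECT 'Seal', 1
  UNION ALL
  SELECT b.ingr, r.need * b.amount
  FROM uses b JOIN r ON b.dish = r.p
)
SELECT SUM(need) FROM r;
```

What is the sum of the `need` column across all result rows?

Base: (Seal, need=1).
Iteration 1: components of {Seal} -> Gear = 1*5 = 5, Panel = 1*2 = 2, Rod = 1*1 = 1.
Iteration 2: components of {Gear,Panel,Rod} -> Ring = 2*5 = 10.
Iteration 3: no further components; recursion stops.
SUM(need) = 1 + 1 + 2 + 5 + 10 = 19.

19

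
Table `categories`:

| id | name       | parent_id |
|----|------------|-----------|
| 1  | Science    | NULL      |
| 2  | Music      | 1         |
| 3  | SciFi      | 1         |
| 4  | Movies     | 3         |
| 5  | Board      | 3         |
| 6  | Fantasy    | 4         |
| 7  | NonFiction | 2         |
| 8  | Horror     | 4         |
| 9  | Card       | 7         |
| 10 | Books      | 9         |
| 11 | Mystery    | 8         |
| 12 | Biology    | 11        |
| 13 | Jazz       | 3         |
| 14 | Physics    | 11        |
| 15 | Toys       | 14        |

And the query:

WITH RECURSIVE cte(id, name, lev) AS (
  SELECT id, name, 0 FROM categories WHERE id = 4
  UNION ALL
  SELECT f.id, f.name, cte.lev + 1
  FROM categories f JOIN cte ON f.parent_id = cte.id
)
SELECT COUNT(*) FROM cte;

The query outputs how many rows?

7

Base: id=4 (Movies) at lev 0.
Iteration 1: rows with parent_id in {4} -> Fantasy (id 6, lev 1), Horror (id 8, lev 1).
Iteration 2: rows with parent_id in {6,8} -> Mystery (id 11, lev 2).
Iteration 3: rows with parent_id in {11} -> Biology (id 12, lev 3), Physics (id 14, lev 3).
Iteration 4: rows with parent_id in {12,14} -> Toys (id 15, lev 4).
Iteration 5: no rows with parent_id in {15}; recursion stops.
Total rows emitted: 7.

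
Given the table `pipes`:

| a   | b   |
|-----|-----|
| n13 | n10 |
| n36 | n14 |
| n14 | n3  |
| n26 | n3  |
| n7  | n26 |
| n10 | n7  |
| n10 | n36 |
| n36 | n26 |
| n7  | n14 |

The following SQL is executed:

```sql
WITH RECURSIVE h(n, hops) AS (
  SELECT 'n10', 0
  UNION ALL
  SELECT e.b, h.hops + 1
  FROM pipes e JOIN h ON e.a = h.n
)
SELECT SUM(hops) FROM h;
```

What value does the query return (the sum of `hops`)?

Base: (n10, hops=0).
Iteration 1: edges from {n10} -> (n36, hops=1), (n7, hops=1).
Iteration 2: edges from {n36,n7} -> (n14, hops=2) x2, (n26, hops=2) x2. [UNION ALL keeps all 4 new rows, including repeats]
Iteration 3: edges from {n14,n26} -> (n3, hops=3) x4. [UNION ALL keeps all 4 new rows, including repeats]
Iteration 4: no outgoing edges from {n3}; recursion stops.
SUM(hops) = 0 + 1 + 1 + 2 + 2 + 2 + 2 + 3 + 3 + 3 + 3 = 22.

22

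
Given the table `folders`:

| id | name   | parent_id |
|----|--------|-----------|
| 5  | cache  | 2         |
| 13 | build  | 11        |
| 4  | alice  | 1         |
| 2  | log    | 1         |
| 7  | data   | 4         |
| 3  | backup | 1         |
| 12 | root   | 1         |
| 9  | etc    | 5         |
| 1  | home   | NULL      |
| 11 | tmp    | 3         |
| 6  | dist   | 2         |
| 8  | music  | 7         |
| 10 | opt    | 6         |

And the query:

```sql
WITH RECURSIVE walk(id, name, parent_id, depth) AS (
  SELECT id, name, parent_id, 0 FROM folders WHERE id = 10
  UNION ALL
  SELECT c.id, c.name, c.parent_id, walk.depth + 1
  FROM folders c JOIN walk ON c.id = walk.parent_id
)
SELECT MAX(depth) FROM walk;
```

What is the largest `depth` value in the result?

3

Base: id=10 (opt), parent_id=6, depth 0.
Iteration 1: join on id=6 -> dist (id 6, parent_id=2, depth 1).
Iteration 2: join on id=2 -> log (id 2, parent_id=1, depth 2).
Iteration 3: join on id=1 -> home (id 1, parent_id=NULL, depth 3).
Iteration 4: parent_id is NULL; no match; recursion stops.
depth values: 0, 1, 2, 3; the maximum is 3.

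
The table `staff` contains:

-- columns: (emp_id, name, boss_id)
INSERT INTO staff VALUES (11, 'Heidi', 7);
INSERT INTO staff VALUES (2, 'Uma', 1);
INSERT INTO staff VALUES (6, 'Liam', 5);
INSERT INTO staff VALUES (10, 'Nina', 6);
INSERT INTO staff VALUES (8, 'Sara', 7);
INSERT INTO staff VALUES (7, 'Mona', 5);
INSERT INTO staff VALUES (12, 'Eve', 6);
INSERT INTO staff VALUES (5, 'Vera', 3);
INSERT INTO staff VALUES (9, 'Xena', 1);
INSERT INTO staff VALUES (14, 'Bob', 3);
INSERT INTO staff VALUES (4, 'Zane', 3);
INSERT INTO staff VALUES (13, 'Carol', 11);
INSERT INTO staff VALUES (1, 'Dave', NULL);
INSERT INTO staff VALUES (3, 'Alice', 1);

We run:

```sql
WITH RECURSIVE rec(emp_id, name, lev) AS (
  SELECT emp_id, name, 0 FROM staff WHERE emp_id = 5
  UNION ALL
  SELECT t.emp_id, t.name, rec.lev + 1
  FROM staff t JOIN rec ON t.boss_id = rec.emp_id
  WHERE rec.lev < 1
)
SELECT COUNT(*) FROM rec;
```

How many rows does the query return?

3

Base: emp_id=5 (Vera) at lev 0.
Iteration 1: rows with boss_id in {5} -> Liam (id 6, lev 1), Mona (id 7, lev 1).
Iteration 2: lev < 1 fails for all current rows; recursion stops.
Total rows emitted: 3.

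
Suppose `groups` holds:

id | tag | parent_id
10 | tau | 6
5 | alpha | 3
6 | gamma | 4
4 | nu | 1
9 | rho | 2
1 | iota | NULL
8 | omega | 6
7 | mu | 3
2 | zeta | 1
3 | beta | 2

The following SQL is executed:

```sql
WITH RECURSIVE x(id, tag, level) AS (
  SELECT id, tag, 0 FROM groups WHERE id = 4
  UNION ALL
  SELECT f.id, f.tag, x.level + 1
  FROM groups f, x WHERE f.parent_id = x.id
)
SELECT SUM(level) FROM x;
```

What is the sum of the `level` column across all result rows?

5

Base: id=4 (nu) at level 0.
Iteration 1: rows with parent_id in {4} -> gamma (id 6, level 1).
Iteration 2: rows with parent_id in {6} -> omega (id 8, level 2), tau (id 10, level 2).
Iteration 3: no rows with parent_id in {8,10}; recursion stops.
SUM(level) = 0 + 1 + 2 + 2 = 5.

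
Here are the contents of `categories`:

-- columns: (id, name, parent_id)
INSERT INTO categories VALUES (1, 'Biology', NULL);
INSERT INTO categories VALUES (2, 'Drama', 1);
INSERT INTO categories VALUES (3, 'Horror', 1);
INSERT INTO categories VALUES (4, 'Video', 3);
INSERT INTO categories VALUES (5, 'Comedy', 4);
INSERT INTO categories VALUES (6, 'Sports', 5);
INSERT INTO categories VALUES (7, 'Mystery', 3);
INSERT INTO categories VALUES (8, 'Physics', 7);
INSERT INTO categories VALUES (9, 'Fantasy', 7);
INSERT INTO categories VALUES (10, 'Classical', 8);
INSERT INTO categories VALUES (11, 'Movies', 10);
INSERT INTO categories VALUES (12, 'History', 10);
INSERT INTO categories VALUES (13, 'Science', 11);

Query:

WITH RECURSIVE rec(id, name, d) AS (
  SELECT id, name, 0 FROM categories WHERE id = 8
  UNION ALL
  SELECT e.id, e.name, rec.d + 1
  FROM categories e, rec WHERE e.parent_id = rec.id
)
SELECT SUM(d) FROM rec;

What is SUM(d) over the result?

Base: id=8 (Physics) at d 0.
Iteration 1: rows with parent_id in {8} -> Classical (id 10, d 1).
Iteration 2: rows with parent_id in {10} -> Movies (id 11, d 2), History (id 12, d 2).
Iteration 3: rows with parent_id in {11,12} -> Science (id 13, d 3).
Iteration 4: no rows with parent_id in {13}; recursion stops.
SUM(d) = 0 + 1 + 2 + 2 + 3 = 8.

8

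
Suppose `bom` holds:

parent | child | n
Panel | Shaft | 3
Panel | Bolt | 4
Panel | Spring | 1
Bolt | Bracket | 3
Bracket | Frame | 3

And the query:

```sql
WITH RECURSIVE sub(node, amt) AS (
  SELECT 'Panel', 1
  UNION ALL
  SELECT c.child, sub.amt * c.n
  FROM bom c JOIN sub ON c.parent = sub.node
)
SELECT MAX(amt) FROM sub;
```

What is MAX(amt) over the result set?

Base: (Panel, amt=1).
Iteration 1: components of {Panel} -> Bolt = 1*4 = 4, Shaft = 1*3 = 3, Spring = 1*1 = 1.
Iteration 2: components of {Bolt,Shaft,Spring} -> Bracket = 4*3 = 12.
Iteration 3: components of {Bracket} -> Frame = 12*3 = 36.
Iteration 4: no further components; recursion stops.
amt values: 1, 3, 4, 1, 12, 36; the maximum is 36.

36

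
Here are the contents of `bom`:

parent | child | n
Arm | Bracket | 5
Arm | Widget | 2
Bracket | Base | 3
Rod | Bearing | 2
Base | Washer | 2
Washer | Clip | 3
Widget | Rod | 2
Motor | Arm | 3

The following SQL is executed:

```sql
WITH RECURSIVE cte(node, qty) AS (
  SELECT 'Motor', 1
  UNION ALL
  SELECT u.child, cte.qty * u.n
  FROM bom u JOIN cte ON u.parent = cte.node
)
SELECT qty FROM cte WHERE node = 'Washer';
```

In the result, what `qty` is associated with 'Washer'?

Base: (Motor, qty=1).
Iteration 1: components of {Motor} -> Arm = 1*3 = 3.
Iteration 2: components of {Arm} -> Bracket = 3*5 = 15, Widget = 3*2 = 6.
Iteration 3: components of {Bracket,Widget} -> Base = 15*3 = 45, Rod = 6*2 = 12.
Iteration 4: components of {Base,Rod} -> Bearing = 12*2 = 24, Washer = 45*2 = 90.
Iteration 5: components of {Bearing,Washer} -> Clip = 90*3 = 270.
Iteration 6: no further components; recursion stops.

90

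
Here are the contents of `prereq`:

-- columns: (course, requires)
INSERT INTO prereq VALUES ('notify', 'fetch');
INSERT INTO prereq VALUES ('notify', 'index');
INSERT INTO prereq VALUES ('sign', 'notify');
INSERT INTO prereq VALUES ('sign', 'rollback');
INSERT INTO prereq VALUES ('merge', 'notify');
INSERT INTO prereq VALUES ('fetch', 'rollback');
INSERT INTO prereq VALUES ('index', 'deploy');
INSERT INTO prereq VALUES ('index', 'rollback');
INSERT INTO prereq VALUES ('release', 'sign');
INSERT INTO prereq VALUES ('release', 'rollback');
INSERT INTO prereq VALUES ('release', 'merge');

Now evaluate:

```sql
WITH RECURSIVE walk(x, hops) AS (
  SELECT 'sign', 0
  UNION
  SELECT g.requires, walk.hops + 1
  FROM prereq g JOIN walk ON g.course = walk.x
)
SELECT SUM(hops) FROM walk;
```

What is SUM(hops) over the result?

12

Base: (sign, hops=0).
Iteration 1: edges from {sign} -> (notify, hops=1), (rollback, hops=1).
Iteration 2: edges from {notify,rollback} -> (fetch, hops=2), (index, hops=2).
Iteration 3: edges from {fetch,index} -> (deploy, hops=3), (rollback, hops=3). [UNION drops 1 duplicate row(s)]
Iteration 4: no outgoing edges from {deploy,rollback}; recursion stops.
SUM(hops) = 0 + 1 + 1 + 2 + 2 + 3 + 3 = 12.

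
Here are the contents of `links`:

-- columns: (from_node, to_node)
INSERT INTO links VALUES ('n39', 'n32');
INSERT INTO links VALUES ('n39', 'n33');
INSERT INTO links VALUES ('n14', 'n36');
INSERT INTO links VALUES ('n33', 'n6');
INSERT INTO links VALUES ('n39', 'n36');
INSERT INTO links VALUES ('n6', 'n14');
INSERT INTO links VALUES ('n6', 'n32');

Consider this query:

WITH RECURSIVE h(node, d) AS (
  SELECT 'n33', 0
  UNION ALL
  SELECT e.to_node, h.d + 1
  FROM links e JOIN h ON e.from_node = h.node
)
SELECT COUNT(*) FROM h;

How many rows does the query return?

5

Base: (n33, d=0).
Iteration 1: edges from {n33} -> (n6, d=1).
Iteration 2: edges from {n6} -> (n14, d=2), (n32, d=2).
Iteration 3: edges from {n14,n32} -> (n36, d=3).
Iteration 4: no outgoing edges from {n36}; recursion stops.
Total rows emitted: 5.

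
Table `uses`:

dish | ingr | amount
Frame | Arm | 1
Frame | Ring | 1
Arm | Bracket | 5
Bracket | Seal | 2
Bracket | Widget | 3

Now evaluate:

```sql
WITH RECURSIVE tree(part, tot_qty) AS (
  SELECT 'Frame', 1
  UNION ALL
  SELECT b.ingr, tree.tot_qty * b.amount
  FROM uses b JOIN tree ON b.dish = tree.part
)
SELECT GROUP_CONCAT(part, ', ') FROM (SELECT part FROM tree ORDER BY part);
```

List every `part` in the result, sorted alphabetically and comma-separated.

Arm, Bracket, Frame, Ring, Seal, Widget

Base: (Frame, tot_qty=1).
Iteration 1: components of {Frame} -> Arm = 1*1 = 1, Ring = 1*1 = 1.
Iteration 2: components of {Arm,Ring} -> Bracket = 1*5 = 5.
Iteration 3: components of {Bracket} -> Seal = 5*2 = 10, Widget = 5*3 = 15.
Iteration 4: no further components; recursion stops.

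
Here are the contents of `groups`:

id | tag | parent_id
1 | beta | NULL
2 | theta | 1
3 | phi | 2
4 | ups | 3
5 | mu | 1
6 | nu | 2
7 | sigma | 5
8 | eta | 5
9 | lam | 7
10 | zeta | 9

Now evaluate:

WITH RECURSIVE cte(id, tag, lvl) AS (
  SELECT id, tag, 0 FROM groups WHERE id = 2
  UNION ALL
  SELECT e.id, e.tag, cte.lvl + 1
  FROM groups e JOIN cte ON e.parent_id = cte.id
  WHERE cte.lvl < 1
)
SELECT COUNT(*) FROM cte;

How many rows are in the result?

Base: id=2 (theta) at lvl 0.
Iteration 1: rows with parent_id in {2} -> phi (id 3, lvl 1), nu (id 6, lvl 1).
Iteration 2: lvl < 1 fails for all current rows; recursion stops.
Total rows emitted: 3.

3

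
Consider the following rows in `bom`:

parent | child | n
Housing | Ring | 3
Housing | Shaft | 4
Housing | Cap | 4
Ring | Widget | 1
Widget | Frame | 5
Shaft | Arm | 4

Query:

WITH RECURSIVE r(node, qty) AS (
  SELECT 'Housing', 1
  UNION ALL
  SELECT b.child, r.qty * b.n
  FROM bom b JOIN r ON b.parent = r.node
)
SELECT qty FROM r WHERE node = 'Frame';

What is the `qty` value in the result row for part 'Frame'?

15

Base: (Housing, qty=1).
Iteration 1: components of {Housing} -> Cap = 1*4 = 4, Ring = 1*3 = 3, Shaft = 1*4 = 4.
Iteration 2: components of {Cap,Ring,Shaft} -> Arm = 4*4 = 16, Widget = 3*1 = 3.
Iteration 3: components of {Arm,Widget} -> Frame = 3*5 = 15.
Iteration 4: no further components; recursion stops.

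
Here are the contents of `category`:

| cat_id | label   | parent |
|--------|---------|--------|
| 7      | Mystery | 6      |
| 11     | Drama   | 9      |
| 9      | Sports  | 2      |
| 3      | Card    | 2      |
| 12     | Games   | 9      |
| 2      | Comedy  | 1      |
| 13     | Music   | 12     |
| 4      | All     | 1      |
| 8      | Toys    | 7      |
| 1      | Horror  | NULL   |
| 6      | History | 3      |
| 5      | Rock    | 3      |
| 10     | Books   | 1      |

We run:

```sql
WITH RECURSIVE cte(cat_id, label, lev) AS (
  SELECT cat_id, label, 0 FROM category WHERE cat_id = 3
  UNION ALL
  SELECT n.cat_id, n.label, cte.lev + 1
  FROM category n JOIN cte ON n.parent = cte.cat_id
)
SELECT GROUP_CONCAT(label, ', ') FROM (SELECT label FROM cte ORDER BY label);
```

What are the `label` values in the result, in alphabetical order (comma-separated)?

Card, History, Mystery, Rock, Toys

Base: cat_id=3 (Card) at lev 0.
Iteration 1: rows with parent in {3} -> Rock (id 5, lev 1), History (id 6, lev 1).
Iteration 2: rows with parent in {5,6} -> Mystery (id 7, lev 2).
Iteration 3: rows with parent in {7} -> Toys (id 8, lev 3).
Iteration 4: no rows with parent in {8}; recursion stops.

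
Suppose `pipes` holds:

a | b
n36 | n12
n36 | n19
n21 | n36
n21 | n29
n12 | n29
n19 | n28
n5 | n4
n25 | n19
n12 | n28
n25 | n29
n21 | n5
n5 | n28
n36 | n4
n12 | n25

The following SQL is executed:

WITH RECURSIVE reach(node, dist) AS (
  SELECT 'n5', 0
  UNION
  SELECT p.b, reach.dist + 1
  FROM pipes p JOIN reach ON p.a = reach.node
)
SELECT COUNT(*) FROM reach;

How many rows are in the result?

Base: (n5, dist=0).
Iteration 1: edges from {n5} -> (n28, dist=1), (n4, dist=1).
Iteration 2: no outgoing edges from {n28,n4}; recursion stops.
Total rows emitted: 3.

3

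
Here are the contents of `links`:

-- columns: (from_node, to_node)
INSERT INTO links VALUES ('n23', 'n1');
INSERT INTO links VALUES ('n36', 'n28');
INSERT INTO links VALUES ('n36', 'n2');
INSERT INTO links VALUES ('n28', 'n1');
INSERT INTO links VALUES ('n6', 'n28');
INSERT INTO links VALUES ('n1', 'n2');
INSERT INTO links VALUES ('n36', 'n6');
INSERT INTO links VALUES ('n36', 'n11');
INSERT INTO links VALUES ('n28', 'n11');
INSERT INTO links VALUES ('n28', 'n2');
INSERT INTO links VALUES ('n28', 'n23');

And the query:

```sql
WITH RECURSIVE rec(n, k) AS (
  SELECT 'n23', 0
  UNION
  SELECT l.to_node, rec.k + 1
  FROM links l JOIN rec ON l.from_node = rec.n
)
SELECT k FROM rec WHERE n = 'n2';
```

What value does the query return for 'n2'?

Base: (n23, k=0).
Iteration 1: edges from {n23} -> (n1, k=1).
Iteration 2: edges from {n1} -> (n2, k=2).
Iteration 3: no outgoing edges from {n2}; recursion stops.

2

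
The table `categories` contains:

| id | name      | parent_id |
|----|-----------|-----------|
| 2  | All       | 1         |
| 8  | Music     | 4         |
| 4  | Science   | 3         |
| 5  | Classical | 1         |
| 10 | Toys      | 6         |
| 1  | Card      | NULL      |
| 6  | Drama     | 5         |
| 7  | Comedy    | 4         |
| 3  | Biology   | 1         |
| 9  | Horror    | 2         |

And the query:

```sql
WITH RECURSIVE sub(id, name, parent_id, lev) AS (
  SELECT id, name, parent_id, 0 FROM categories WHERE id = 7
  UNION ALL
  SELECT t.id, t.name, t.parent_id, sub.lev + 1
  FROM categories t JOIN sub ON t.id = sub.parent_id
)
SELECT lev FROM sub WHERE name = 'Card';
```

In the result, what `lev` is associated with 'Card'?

3

Base: id=7 (Comedy), parent_id=4, lev 0.
Iteration 1: join on id=4 -> Science (id 4, parent_id=3, lev 1).
Iteration 2: join on id=3 -> Biology (id 3, parent_id=1, lev 2).
Iteration 3: join on id=1 -> Card (id 1, parent_id=NULL, lev 3).
Iteration 4: parent_id is NULL; no match; recursion stops.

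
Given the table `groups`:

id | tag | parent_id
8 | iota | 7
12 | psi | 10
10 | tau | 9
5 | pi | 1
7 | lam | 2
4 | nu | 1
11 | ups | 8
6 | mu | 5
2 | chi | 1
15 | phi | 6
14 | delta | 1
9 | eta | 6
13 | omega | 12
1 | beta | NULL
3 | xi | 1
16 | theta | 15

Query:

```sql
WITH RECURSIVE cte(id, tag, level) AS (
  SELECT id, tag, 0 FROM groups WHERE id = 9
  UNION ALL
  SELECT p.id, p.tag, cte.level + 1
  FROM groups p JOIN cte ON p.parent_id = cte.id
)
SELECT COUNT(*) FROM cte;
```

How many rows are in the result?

Base: id=9 (eta) at level 0.
Iteration 1: rows with parent_id in {9} -> tau (id 10, level 1).
Iteration 2: rows with parent_id in {10} -> psi (id 12, level 2).
Iteration 3: rows with parent_id in {12} -> omega (id 13, level 3).
Iteration 4: no rows with parent_id in {13}; recursion stops.
Total rows emitted: 4.

4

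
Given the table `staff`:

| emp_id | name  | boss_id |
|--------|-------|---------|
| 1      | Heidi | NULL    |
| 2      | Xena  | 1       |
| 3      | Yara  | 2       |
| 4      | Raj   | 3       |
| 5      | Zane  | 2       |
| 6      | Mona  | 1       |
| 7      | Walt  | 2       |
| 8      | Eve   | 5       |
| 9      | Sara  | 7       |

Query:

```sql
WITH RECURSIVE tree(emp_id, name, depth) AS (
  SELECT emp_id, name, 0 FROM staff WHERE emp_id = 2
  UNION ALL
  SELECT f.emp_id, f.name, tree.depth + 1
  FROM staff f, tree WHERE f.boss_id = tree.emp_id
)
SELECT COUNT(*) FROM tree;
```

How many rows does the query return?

7

Base: emp_id=2 (Xena) at depth 0.
Iteration 1: rows with boss_id in {2} -> Yara (id 3, depth 1), Zane (id 5, depth 1), Walt (id 7, depth 1).
Iteration 2: rows with boss_id in {3,5,7} -> Raj (id 4, depth 2), Eve (id 8, depth 2), Sara (id 9, depth 2).
Iteration 3: no rows with boss_id in {4,8,9}; recursion stops.
Total rows emitted: 7.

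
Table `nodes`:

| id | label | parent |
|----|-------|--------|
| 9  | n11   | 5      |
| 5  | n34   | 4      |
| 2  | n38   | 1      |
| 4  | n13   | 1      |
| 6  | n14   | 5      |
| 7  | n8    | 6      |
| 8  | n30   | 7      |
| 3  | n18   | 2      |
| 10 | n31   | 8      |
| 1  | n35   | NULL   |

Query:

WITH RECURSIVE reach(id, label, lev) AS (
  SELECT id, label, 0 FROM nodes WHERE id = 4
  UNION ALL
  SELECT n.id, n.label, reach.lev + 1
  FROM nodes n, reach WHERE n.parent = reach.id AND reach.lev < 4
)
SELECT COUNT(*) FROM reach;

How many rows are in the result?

Base: id=4 (n13) at lev 0.
Iteration 1: rows with parent in {4} -> n34 (id 5, lev 1).
Iteration 2: rows with parent in {5} -> n14 (id 6, lev 2), n11 (id 9, lev 2).
Iteration 3: rows with parent in {6,9} -> n8 (id 7, lev 3).
Iteration 4: rows with parent in {7} -> n30 (id 8, lev 4).
Iteration 5: lev < 4 fails for all current rows; recursion stops.
Total rows emitted: 6.

6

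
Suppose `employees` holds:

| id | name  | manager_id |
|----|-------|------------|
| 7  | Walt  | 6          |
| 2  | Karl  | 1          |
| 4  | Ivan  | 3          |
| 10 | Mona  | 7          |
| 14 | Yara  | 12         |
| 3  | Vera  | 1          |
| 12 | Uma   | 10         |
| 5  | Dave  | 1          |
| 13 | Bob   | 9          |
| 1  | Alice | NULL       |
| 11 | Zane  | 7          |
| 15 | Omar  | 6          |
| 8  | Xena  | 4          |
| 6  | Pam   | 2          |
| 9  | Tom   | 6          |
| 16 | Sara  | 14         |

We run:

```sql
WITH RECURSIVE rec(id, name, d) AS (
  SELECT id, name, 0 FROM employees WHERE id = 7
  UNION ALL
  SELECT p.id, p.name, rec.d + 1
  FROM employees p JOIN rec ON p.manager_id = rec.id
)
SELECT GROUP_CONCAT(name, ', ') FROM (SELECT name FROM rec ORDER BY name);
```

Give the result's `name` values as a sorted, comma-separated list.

Base: id=7 (Walt) at d 0.
Iteration 1: rows with manager_id in {7} -> Mona (id 10, d 1), Zane (id 11, d 1).
Iteration 2: rows with manager_id in {10,11} -> Uma (id 12, d 2).
Iteration 3: rows with manager_id in {12} -> Yara (id 14, d 3).
Iteration 4: rows with manager_id in {14} -> Sara (id 16, d 4).
Iteration 5: no rows with manager_id in {16}; recursion stops.

Mona, Sara, Uma, Walt, Yara, Zane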